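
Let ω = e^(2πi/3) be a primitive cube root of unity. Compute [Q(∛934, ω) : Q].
[Q(∛934, ω) : Q] = 6

[Q(∛934):Q] = 3 (min poly x^3 - 934, irreducible since 934 is not a perfect cube). [Q(ω):Q] = 2 (min poly x^2 + x + 1). Since Q(∛934) ⊂ R and ω ∉ R, we have ω ∉ Q(∛934), so x^2 + x + 1 remains irreducible over Q(∛934) and [Q(∛934, ω) : Q(∛934)] = 2. By the tower law, [Q(∛934, ω) : Q] = 3 · 2 = 6. (In fact Q(∛934, ω) is the splitting field of x^3 - 934 over Q.)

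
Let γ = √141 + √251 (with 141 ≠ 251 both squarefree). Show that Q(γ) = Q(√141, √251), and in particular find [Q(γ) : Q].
[Q(γ) : Q] = 4 (equivalently, Q(γ) = Q(√141, √251))

Obviously Q(γ) ⊆ Q(√141, √251), and [Q(√141, √251):Q] = 4 (since 141, 251 are distinct squarefree integers > 1 with 35391 not a perfect square). To show equality we compute the minimal polynomial of γ. From γ = √141 + √251: γ^2 = 141 + 2√(35391) + 251 = 392 + 2√(35391), so γ^2 - 392 = 2√(35391); squaring, (γ^2 - 392)^2 = 4·35391, i.e. γ^4 - 784γ^2 + 153664 - 141564 = 0, i.e. γ^4 - 784γ^2 + 12100 = 0. So γ is a root of x^4 - 784x^2 + 12100. This polynomial is irreducible over Q: it has no rational root (each ±√141 ± √251 is irrational), and any factorization into two quadratics over Q would force √(35391) ∈ Q (pairing opposite roots) or √141, √251 ∈ Q (other pairings), all impossible. Hence [Q(γ):Q] = 4 = [Q(√141, √251):Q], so Q(γ) = Q(√141, √251).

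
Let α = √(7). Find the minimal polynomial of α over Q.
m_α(x) = x^2 - 7

α satisfies α^2 - 7 = 0, so x^2 - 7 annihilates α. Since d = 7 is squarefree and ≠ 1, it is not a perfect square in Q, so x^2 - 7 has no rational root and is therefore irreducible over Q (a degree-2 polynomial over a field is irreducible iff it has no root). Hence m_α(x) = x^2 - 7.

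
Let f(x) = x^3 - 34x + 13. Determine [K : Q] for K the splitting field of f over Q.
[K : Q] = 6

By the rational root test, any rational root of the monic integer polynomial f(x) = x^3 - 34x + 13 must be an integer dividing the constant term 13, i.e. one of ±{1, 13}. Evaluating: f(1) = -20, f(-1) = 46, f(13) = 1768, f(-13) = -1742; none is 0, so f has no rational root and is therefore irreducible over Q (a cubic with no linear factor over a field is irreducible). For an irreducible cubic, the Galois group is A_3 or S_3 according as the discriminant disc(f) = -4a^3 - 27b^2 = -4·(-34)^3 - 27·(13)^2 = 152653 is or is not a square in Q. Here disc(f) = 152653 is not a perfect square in Q, so the Galois group of f over Q is not contained in A_3 and must be all of S_3. The splitting field has degree |S_3| = 6 over Q, so [K : Q] = 6.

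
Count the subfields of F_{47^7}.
F_{47^7} has 2 subfields

The subfields of F_{p^n} are exactly the fields F_{p^d} for d | n (each is the fixed field of the unique index-d subgroup of Gal(F_{p^n}/F_p) ≅ Z/nZ). The divisors of n = 7 are {1, 7}, giving 2 subfields: F_{47^1}, F_{47^7}.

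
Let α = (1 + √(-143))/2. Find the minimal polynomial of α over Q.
m_α(x) = x^2 - x + 36

From 2α - 1 = √(-143), squaring gives (2α - 1)^2 = -143, i.e. 4α^2 - 4α + 1 = -143, so α^2 - α + (1 + 143)/4 = 0. Since -143 ≡ 1 (mod 4), (1 + 143)/4 = 36 ∈ Z. The polynomial x^2 - x + 36 has discriminant 1 - 4·(36) = -143, which is not a perfect square in Q (d = -143 is squarefree and ≠ 1), so x^2 - x + 36 is irreducible over Q. It is the minimal polynomial of α.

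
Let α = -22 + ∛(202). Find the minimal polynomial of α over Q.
m_α(x) = x^3 + 66x^2 + 1452x + 10446

Set β = α + 22 = ∛(202), so β^3 = 202. Then (α + 22)^3 - 202 = 0, i.e. α is a root of g(x) = (x + 22)^3 - 202 = x^3 + 66x^2 + 1452x + 10446. Since g(x) = h(x + 22) where h(x) = x^3 - 202, and h is irreducible over Q (because 202 is not a perfect cube, so h has no rational root, and a monic cubic with no rational root is irreducible), g is also irreducible (irreducibility is preserved under the substitution x → x + 22). Hence m_α(x) = x^3 + 66x^2 + 1452x + 10446.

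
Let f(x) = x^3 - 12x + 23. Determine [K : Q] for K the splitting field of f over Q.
[K : Q] = 6

By the rational root test, any rational root of the monic integer polynomial f(x) = x^3 - 12x + 23 must be an integer dividing the constant term 23, i.e. one of ±{1, 23}. Evaluating: f(1) = 12, f(-1) = 34, f(23) = 11914, f(-23) = -11868; none is 0, so f has no rational root and is therefore irreducible over Q (a cubic with no linear factor over a field is irreducible). For an irreducible cubic, the Galois group is A_3 or S_3 according as the discriminant disc(f) = -4a^3 - 27b^2 = -4·(-12)^3 - 27·(23)^2 = -7371 is or is not a square in Q. Here disc(f) = -7371 is not a perfect square in Q, so the Galois group of f over Q is not contained in A_3 and must be all of S_3. The splitting field has degree |S_3| = 6 over Q, so [K : Q] = 6.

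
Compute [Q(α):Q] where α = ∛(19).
[Q(α):Q] = 3

The minimal polynomial of α is x^3 - 19, irreducible over Q since 19 is not a perfect cube (so x^3 - 19 has no rational root). Hence [Q(α):Q] = deg(m_α) = 3.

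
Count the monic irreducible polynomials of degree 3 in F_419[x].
There are 24519880 monic irreducible polynomials of degree 3 over F_419

Each element of F_{419^3} that lies in no proper subfield is a root of exactly one monic irreducible of degree 3 over F_419, and each such polynomial has 3 distinct roots in F_{419^3}. By Möbius inversion the count is N_419(3) = (1/3) Σ_{d|3} μ(3/d) · 419^d = (1/3)(μ(3)·419^1 + μ(1)·419^3) = 73559640/3 = 24519880.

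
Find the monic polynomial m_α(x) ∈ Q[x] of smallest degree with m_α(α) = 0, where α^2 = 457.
m_α(x) = x^2 - 457

α satisfies α^2 - 457 = 0, so x^2 - 457 annihilates α. Since d = 457 is squarefree and ≠ 1, it is not a perfect square in Q, so x^2 - 457 has no rational root and is therefore irreducible over Q (a degree-2 polynomial over a field is irreducible iff it has no root). Hence m_α(x) = x^2 - 457.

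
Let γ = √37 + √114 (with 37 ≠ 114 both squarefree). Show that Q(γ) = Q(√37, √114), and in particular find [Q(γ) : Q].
[Q(γ) : Q] = 4 (equivalently, Q(γ) = Q(√37, √114))

Obviously Q(γ) ⊆ Q(√37, √114), and [Q(√37, √114):Q] = 4 (since 37, 114 are distinct squarefree integers > 1 with 4218 not a perfect square). To show equality we compute the minimal polynomial of γ. From γ = √37 + √114: γ^2 = 37 + 2√(4218) + 114 = 151 + 2√(4218), so γ^2 - 151 = 2√(4218); squaring, (γ^2 - 151)^2 = 4·4218, i.e. γ^4 - 302γ^2 + 22801 - 16872 = 0, i.e. γ^4 - 302γ^2 + 5929 = 0. So γ is a root of x^4 - 302x^2 + 5929. This polynomial is irreducible over Q: it has no rational root (each ±√37 ± √114 is irrational), and any factorization into two quadratics over Q would force √(4218) ∈ Q (pairing opposite roots) or √37, √114 ∈ Q (other pairings), all impossible. Hence [Q(γ):Q] = 4 = [Q(√37, √114):Q], so Q(γ) = Q(√37, √114).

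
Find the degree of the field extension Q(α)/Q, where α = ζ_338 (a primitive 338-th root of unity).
[Q(α):Q] = 156

The minimal polynomial of ζ_338 over Q is the 338-th cyclotomic polynomial Φ_338(x), which is irreducible over Q and has degree φ(338) = 156. Hence [Q(α):Q] = φ(338) = 156.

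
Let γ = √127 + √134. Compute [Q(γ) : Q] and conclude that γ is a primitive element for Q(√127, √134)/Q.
[Q(γ) : Q] = 4 (equivalently, Q(γ) = Q(√127, √134))

Obviously Q(γ) ⊆ Q(√127, √134), and [Q(√127, √134):Q] = 4 (since 127, 134 are distinct squarefree integers > 1 with 17018 not a perfect square). To show equality we compute the minimal polynomial of γ. From γ = √127 + √134: γ^2 = 127 + 2√(17018) + 134 = 261 + 2√(17018), so γ^2 - 261 = 2√(17018); squaring, (γ^2 - 261)^2 = 4·17018, i.e. γ^4 - 522γ^2 + 68121 - 68072 = 0, i.e. γ^4 - 522γ^2 + 49 = 0. So γ is a root of x^4 - 522x^2 + 49. This polynomial is irreducible over Q: it has no rational root (each ±√127 ± √134 is irrational), and any factorization into two quadratics over Q would force √(17018) ∈ Q (pairing opposite roots) or √127, √134 ∈ Q (other pairings), all impossible. Hence [Q(γ):Q] = 4 = [Q(√127, √134):Q], so Q(γ) = Q(√127, √134).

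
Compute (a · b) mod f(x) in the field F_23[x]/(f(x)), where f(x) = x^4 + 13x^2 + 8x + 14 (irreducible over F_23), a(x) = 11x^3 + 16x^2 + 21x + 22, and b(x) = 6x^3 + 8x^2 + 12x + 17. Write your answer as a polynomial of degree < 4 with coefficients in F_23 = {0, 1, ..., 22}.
a · b ≡ 13x^3 + x^2 + 4x + 13 (mod f(x))

Multiply in F_23[x]: a(x)·b(x) = (11x^3 + 16x^2 + 21x + 22)·(6x^3 + 8x^2 + 12x + 17) = 20x^6 + 18x^4 + 12x^3 + 10x^2 + 6. This has degree ≥ 4, so divide by f(x) over F_23: 20x^6 + 18x^4 + 12x^3 + 10x^2 + 6 = (20x^2 + 11)·(x^4 + 13x^2 + 8x + 14) + (13x^3 + x^2 + 4x + 13). Hence a·b ≡ 13x^3 + x^2 + 4x + 13 (mod f). (F_23[x]/(f) is a field with 23^4 = 279841 elements since f is irreducible of degree 4.)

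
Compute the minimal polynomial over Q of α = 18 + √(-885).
m_α(x) = x^2 - 36x + 1209

From α - 18 = √(-885), squaring gives (α - 18)^2 = -885, i.e. α^2 - 36α + 324 = -885, so α^2 - 36α + 1209 = 0. The discriminant of x^2 - 36x + 1209 is (-36)^2 - 4·(1209) = 1296 - 4836 = -3540, and 4·(-885) is not a perfect square in Q since -885 is squarefree and ≠ 1. Hence x^2 - 36x + 1209 is irreducible over Q and is the minimal polynomial of α.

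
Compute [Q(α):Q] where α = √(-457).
[Q(α):Q] = 2

[Q(α):Q] equals the degree of the minimal polynomial of α. Here α^2 = -457 and x^2 + 457 is irreducible (d = -457 is squarefree, ≠ 1, hence not a square), so deg(m_α) = 2. Thus [Q(α):Q] = 2.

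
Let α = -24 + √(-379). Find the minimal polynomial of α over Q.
m_α(x) = x^2 + 48x + 955

From α + 24 = √(-379), squaring gives (α + 24)^2 = -379, i.e. α^2 + 48α + 576 = -379, so α^2 + 48α + 955 = 0. The discriminant of x^2 + 48x + 955 is (48)^2 - 4·(955) = 2304 - 3820 = -1516, and 4·(-379) is not a perfect square in Q since -379 is squarefree and ≠ 1. Hence x^2 + 48x + 955 is irreducible over Q and is the minimal polynomial of α.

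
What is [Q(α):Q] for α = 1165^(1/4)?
[Q(α):Q] = 4

α is a root of x^4 - 1165. By Eisenstein's criterion at the prime p = 5 (which divides the constant term 1165 but p^2 = 25 does not, since 1165 is squarefree), x^4 - 1165 is irreducible over Q. Hence [Q(α):Q] = 4.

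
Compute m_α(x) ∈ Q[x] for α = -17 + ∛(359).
m_α(x) = x^3 + 51x^2 + 867x + 4554

Set β = α + 17 = ∛(359), so β^3 = 359. Then (α + 17)^3 - 359 = 0, i.e. α is a root of g(x) = (x + 17)^3 - 359 = x^3 + 51x^2 + 867x + 4554. Since g(x) = h(x + 17) where h(x) = x^3 - 359, and h is irreducible over Q (because 359 is not a perfect cube, so h has no rational root, and a monic cubic with no rational root is irreducible), g is also irreducible (irreducibility is preserved under the substitution x → x + 17). Hence m_α(x) = x^3 + 51x^2 + 867x + 4554.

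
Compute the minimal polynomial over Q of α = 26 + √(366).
m_α(x) = x^2 - 52x + 310

From α - 26 = √(366), squaring gives (α - 26)^2 = 366, i.e. α^2 - 52α + 676 = 366, so α^2 - 52α + 310 = 0. The discriminant of x^2 - 52x + 310 is (-52)^2 - 4·(310) = 2704 - 1240 = 1464, and 4·(366) is not a perfect square in Q since 366 is squarefree and ≠ 1. Hence x^2 - 52x + 310 is irreducible over Q and is the minimal polynomial of α.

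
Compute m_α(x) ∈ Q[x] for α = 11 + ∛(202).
m_α(x) = x^3 - 33x^2 + 363x - 1533

Set β = α - 11 = ∛(202), so β^3 = 202. Then (α - 11)^3 - 202 = 0, i.e. α is a root of g(x) = (x - 11)^3 - 202 = x^3 - 33x^2 + 363x - 1533. Since g(x) = h(x - 11) where h(x) = x^3 - 202, and h is irreducible over Q (because 202 is not a perfect cube, so h has no rational root, and a monic cubic with no rational root is irreducible), g is also irreducible (irreducibility is preserved under the substitution x → x - 11). Hence m_α(x) = x^3 - 33x^2 + 363x - 1533.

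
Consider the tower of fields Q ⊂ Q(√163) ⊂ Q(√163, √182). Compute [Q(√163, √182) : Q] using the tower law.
[Q(√163, √182) : Q] = 4

[Q(√163):Q] = 2 (min poly x^2 - 163, irreducible since 163 is squarefree > 1). For the top step, suppose √182 ∈ Q(√163), say √182 = c + d√163 with c, d ∈ Q. Squaring: 182 = c^2 + 163d^2 + 2cd√163. Since √163 ∉ Q this forces 2cd = 0. If d = 0 then √182 = c ∈ Q, contradicting 182 squarefree > 1. If c = 0 then 182 = 163d^2, so 163·182 = (163d)^2 is a perfect square in Q — but 163·182 = 29666 is not a perfect square (since 163 and 182 are distinct squarefree integers). Contradiction. Hence √182 ∉ Q(√163), so x^2 - 182 stays irreducible over Q(√163) and [Q(√163, √182) : Q(√163)] = 2. By the tower law, [Q(√163, √182) : Q] = 2 · 2 = 4.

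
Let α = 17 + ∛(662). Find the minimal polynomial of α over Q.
m_α(x) = x^3 - 51x^2 + 867x - 5575

Set β = α - 17 = ∛(662), so β^3 = 662. Then (α - 17)^3 - 662 = 0, i.e. α is a root of g(x) = (x - 17)^3 - 662 = x^3 - 51x^2 + 867x - 5575. Since g(x) = h(x - 17) where h(x) = x^3 - 662, and h is irreducible over Q (because 662 is not a perfect cube, so h has no rational root, and a monic cubic with no rational root is irreducible), g is also irreducible (irreducibility is preserved under the substitution x → x - 17). Hence m_α(x) = x^3 - 51x^2 + 867x - 5575.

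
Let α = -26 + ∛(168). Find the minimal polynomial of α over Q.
m_α(x) = x^3 + 78x^2 + 2028x + 17408

Set β = α + 26 = ∛(168), so β^3 = 168. Then (α + 26)^3 - 168 = 0, i.e. α is a root of g(x) = (x + 26)^3 - 168 = x^3 + 78x^2 + 2028x + 17408. Since g(x) = h(x + 26) where h(x) = x^3 - 168, and h is irreducible over Q (because 168 is not a perfect cube, so h has no rational root, and a monic cubic with no rational root is irreducible), g is also irreducible (irreducibility is preserved under the substitution x → x + 26). Hence m_α(x) = x^3 + 78x^2 + 2028x + 17408.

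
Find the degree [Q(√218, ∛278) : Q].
[Q(√218, ∛278) : Q] = 6

Let L = Q(√218, ∛278). Since Q(√218) ⊂ L and [Q(√218):Q] = 2, the tower law gives 2 | [L:Q]. Likewise Q(∛278) ⊂ L with [Q(∛278):Q] = 3 (because 278 is not a perfect cube), so 3 | [L:Q]. As gcd(2,3) = 1, [L:Q] is divisible by 6. Conversely L is generated over Q by √218 and ∛278, so [L:Q] ≤ 2·3 = 6. Therefore [Q(√218, ∛278) : Q] = 6.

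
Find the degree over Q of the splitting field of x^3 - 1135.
[K : Q] = 6

The roots of x^3 - 1135 are ∛1135, ω∛1135, ω^2∛1135 where ω = e^(2πi/3) is a primitive cube root of unity, so K = Q(∛1135, ω). Now [Q(∛1135):Q] = 3 (since 1135 is not a perfect cube, x^3 - 1135 is irreducible) and [Q(ω):Q] = 2. Both 2 and 3 divide [K:Q], and [K:Q] ≤ 3·2 = 6, so [K:Q] = 6. (Equivalently: Q(∛1135) ⊂ R but ω ∉ R, so [K : Q(∛1135)] = 2.)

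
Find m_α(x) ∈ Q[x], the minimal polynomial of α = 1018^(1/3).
m_α(x) = x^3 - 1018

α satisfies α^3 = 1018, so x^3 - 1018 annihilates α. By the rational root test, a rational root p/q (in lowest terms) of x^3 - 1018 would satisfy p^3 = 1018 q^3, forcing q = 1 and p^3 = 1018; but 1018 is not a perfect cube, contradiction. A monic cubic over Q with no rational root is irreducible (any nontrivial factorization would include a linear factor). Hence x^3 - 1018 is the minimal polynomial of α, and in particular [Q(α):Q] = 3.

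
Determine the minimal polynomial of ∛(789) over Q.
m_α(x) = x^3 - 789

α satisfies α^3 = 789, so x^3 - 789 annihilates α. By the rational root test, a rational root p/q (in lowest terms) of x^3 - 789 would satisfy p^3 = 789 q^3, forcing q = 1 and p^3 = 789; but 789 is not a perfect cube, contradiction. A monic cubic over Q with no rational root is irreducible (any nontrivial factorization would include a linear factor). Hence x^3 - 789 is the minimal polynomial of α, and in particular [Q(α):Q] = 3.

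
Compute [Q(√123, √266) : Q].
[Q(√123, √266) : Q] = 4

[Q(√123):Q] = 2 (min poly x^2 - 123, irreducible since 123 is squarefree > 1). For the top step, suppose √266 ∈ Q(√123), say √266 = c + d√123 with c, d ∈ Q. Squaring: 266 = c^2 + 123d^2 + 2cd√123. Since √123 ∉ Q this forces 2cd = 0. If d = 0 then √266 = c ∈ Q, contradicting 266 squarefree > 1. If c = 0 then 266 = 123d^2, so 123·266 = (123d)^2 is a perfect square in Q — but 123·266 = 32718 is not a perfect square (since 123 and 266 are distinct squarefree integers). Contradiction. Hence √266 ∉ Q(√123), so x^2 - 266 stays irreducible over Q(√123) and [Q(√123, √266) : Q(√123)] = 2. By the tower law, [Q(√123, √266) : Q] = 2 · 2 = 4.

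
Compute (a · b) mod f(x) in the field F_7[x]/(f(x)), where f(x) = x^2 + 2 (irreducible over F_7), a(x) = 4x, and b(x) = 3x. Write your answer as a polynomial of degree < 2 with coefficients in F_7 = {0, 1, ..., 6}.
a · b ≡ 4 (mod f(x))

Multiply in F_7[x]: a(x)·b(x) = (4x)·(3x) = 5x^2. This has degree ≥ 2, so divide by f(x) over F_7: 5x^2 = (5)·(x^2 + 2) + (4). Hence a·b ≡ 4 (mod f). (F_7[x]/(f) is a field with 7^2 = 49 elements since f is irreducible of degree 2.)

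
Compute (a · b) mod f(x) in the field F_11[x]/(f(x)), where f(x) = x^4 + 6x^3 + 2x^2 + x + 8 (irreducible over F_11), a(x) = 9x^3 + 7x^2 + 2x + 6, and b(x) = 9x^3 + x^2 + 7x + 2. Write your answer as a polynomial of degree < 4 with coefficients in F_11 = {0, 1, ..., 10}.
a · b ≡ 6x^3 + 7x^2 + 2x + 4 (mod f(x))

Multiply in F_11[x]: a(x)·b(x) = (9x^3 + 7x^2 + 2x + 6)·(9x^3 + x^2 + 7x + 2) = 4x^6 + 6x^5 + 2x^3 + x^2 + 2x + 1. This has degree ≥ 4, so divide by f(x) over F_11: 4x^6 + 6x^5 + 2x^3 + x^2 + 2x + 1 = (4x^2 + 4x + 1)·(x^4 + 6x^3 + 2x^2 + x + 8) + (6x^3 + 7x^2 + 2x + 4). Hence a·b ≡ 6x^3 + 7x^2 + 2x + 4 (mod f). (F_11[x]/(f) is a field with 11^4 = 14641 elements since f is irreducible of degree 4.)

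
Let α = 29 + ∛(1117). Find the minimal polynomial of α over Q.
m_α(x) = x^3 - 87x^2 + 2523x - 25506

Set β = α - 29 = ∛(1117), so β^3 = 1117. Then (α - 29)^3 - 1117 = 0, i.e. α is a root of g(x) = (x - 29)^3 - 1117 = x^3 - 87x^2 + 2523x - 25506. Since g(x) = h(x - 29) where h(x) = x^3 - 1117, and h is irreducible over Q (because 1117 is not a perfect cube, so h has no rational root, and a monic cubic with no rational root is irreducible), g is also irreducible (irreducibility is preserved under the substitution x → x - 29). Hence m_α(x) = x^3 - 87x^2 + 2523x - 25506.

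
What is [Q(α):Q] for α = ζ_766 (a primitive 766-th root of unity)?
[Q(α):Q] = 382

The minimal polynomial of ζ_766 over Q is the 766-th cyclotomic polynomial Φ_766(x), which is irreducible over Q and has degree φ(766) = 382. Hence [Q(α):Q] = φ(766) = 382.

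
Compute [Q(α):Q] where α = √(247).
[Q(α):Q] = 2

[Q(α):Q] equals the degree of the minimal polynomial of α. Here α^2 = 247 and x^2 - 247 is irreducible (d = 247 is squarefree, ≠ 1, hence not a square), so deg(m_α) = 2. Thus [Q(α):Q] = 2.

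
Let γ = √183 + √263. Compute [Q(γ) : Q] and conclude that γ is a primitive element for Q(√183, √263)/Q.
[Q(γ) : Q] = 4 (equivalently, Q(γ) = Q(√183, √263))

Obviously Q(γ) ⊆ Q(√183, √263), and [Q(√183, √263):Q] = 4 (since 183, 263 are distinct squarefree integers > 1 with 48129 not a perfect square). To show equality we compute the minimal polynomial of γ. From γ = √183 + √263: γ^2 = 183 + 2√(48129) + 263 = 446 + 2√(48129), so γ^2 - 446 = 2√(48129); squaring, (γ^2 - 446)^2 = 4·48129, i.e. γ^4 - 892γ^2 + 198916 - 192516 = 0, i.e. γ^4 - 892γ^2 + 6400 = 0. So γ is a root of x^4 - 892x^2 + 6400. This polynomial is irreducible over Q: it has no rational root (each ±√183 ± √263 is irrational), and any factorization into two quadratics over Q would force √(48129) ∈ Q (pairing opposite roots) or √183, √263 ∈ Q (other pairings), all impossible. Hence [Q(γ):Q] = 4 = [Q(√183, √263):Q], so Q(γ) = Q(√183, √263).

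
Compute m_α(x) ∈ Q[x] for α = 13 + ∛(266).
m_α(x) = x^3 - 39x^2 + 507x - 2463

Set β = α - 13 = ∛(266), so β^3 = 266. Then (α - 13)^3 - 266 = 0, i.e. α is a root of g(x) = (x - 13)^3 - 266 = x^3 - 39x^2 + 507x - 2463. Since g(x) = h(x - 13) where h(x) = x^3 - 266, and h is irreducible over Q (because 266 is not a perfect cube, so h has no rational root, and a monic cubic with no rational root is irreducible), g is also irreducible (irreducibility is preserved under the substitution x → x - 13). Hence m_α(x) = x^3 - 39x^2 + 507x - 2463.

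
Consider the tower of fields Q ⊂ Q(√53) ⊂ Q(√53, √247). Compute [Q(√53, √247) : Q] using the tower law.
[Q(√53, √247) : Q] = 4

[Q(√53):Q] = 2 (min poly x^2 - 53, irreducible since 53 is squarefree > 1). For the top step, suppose √247 ∈ Q(√53), say √247 = c + d√53 with c, d ∈ Q. Squaring: 247 = c^2 + 53d^2 + 2cd√53. Since √53 ∉ Q this forces 2cd = 0. If d = 0 then √247 = c ∈ Q, contradicting 247 squarefree > 1. If c = 0 then 247 = 53d^2, so 53·247 = (53d)^2 is a perfect square in Q — but 53·247 = 13091 is not a perfect square (since 53 and 247 are distinct squarefree integers). Contradiction. Hence √247 ∉ Q(√53), so x^2 - 247 stays irreducible over Q(√53) and [Q(√53, √247) : Q(√53)] = 2. By the tower law, [Q(√53, √247) : Q] = 2 · 2 = 4.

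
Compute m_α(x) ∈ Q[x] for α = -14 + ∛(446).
m_α(x) = x^3 + 42x^2 + 588x + 2298

Set β = α + 14 = ∛(446), so β^3 = 446. Then (α + 14)^3 - 446 = 0, i.e. α is a root of g(x) = (x + 14)^3 - 446 = x^3 + 42x^2 + 588x + 2298. Since g(x) = h(x + 14) where h(x) = x^3 - 446, and h is irreducible over Q (because 446 is not a perfect cube, so h has no rational root, and a monic cubic with no rational root is irreducible), g is also irreducible (irreducibility is preserved under the substitution x → x + 14). Hence m_α(x) = x^3 + 42x^2 + 588x + 2298.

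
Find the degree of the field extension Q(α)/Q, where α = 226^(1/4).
[Q(α):Q] = 4

α is a root of x^4 - 226. By Eisenstein's criterion at the prime p = 2 (which divides the constant term 226 but p^2 = 4 does not, since 226 is squarefree), x^4 - 226 is irreducible over Q. Hence [Q(α):Q] = 4.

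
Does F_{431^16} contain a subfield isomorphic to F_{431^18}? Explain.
No: F_{431^18} is not a subfield of F_{431^16}

F_{p^m} embeds in F_{p^n} iff m | n. Here 18 ∤ 16 (since 16 = 0·18 + 16 with remainder 16 ≠ 0), so F_{431^18} is not a subfield of F_{431^16}. Equivalently: if it were, the tower law would give 18 = [F_{431^18}:F_431] dividing [F_{431^16}:F_431] = 16, contradiction.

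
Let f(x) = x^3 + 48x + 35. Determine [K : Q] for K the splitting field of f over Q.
[K : Q] = 6

By the rational root test, any rational root of the monic integer polynomial f(x) = x^3 + 48x + 35 must be an integer dividing the constant term 35, i.e. one of ±{1, 5, 7, 35}. Evaluating: f(1) = 84, f(-1) = -14, f(5) = 400, f(-5) = -330, f(7) = 714, f(-7) = -644, f(35) = 44590, f(-35) = -44520; none is 0, so f has no rational root and is therefore irreducible over Q (a cubic with no linear factor over a field is irreducible). For an irreducible cubic, the Galois group is A_3 or S_3 according as the discriminant disc(f) = -4a^3 - 27b^2 = -4·(48)^3 - 27·(35)^2 = -475443 is or is not a square in Q. Here disc(f) = -475443 is not a perfect square in Q, so the Galois group of f over Q is not contained in A_3 and must be all of S_3. The splitting field has degree |S_3| = 6 over Q, so [K : Q] = 6.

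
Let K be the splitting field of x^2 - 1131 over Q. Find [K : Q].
[K : Q] = 2

f(x) = x^2 - 1131 factors as (x - √1131)(x + √1131). The splitting field is K = Q(√1131). Since 1131 is squarefree and > 1, it is not a perfect square, so x^2 - 1131 is irreducible over Q and [Q(√1131) : Q] = 2. Hence [K : Q] = 2.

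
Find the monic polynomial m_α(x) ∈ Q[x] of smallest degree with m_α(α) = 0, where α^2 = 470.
m_α(x) = x^2 - 470

α satisfies α^2 - 470 = 0, so x^2 - 470 annihilates α. Since d = 470 is squarefree and ≠ 1, it is not a perfect square in Q, so x^2 - 470 has no rational root and is therefore irreducible over Q (a degree-2 polynomial over a field is irreducible iff it has no root). Hence m_α(x) = x^2 - 470.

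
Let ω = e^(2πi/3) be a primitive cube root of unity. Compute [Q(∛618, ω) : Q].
[Q(∛618, ω) : Q] = 6

[Q(∛618):Q] = 3 (min poly x^3 - 618, irreducible since 618 is not a perfect cube). [Q(ω):Q] = 2 (min poly x^2 + x + 1). Since Q(∛618) ⊂ R and ω ∉ R, we have ω ∉ Q(∛618), so x^2 + x + 1 remains irreducible over Q(∛618) and [Q(∛618, ω) : Q(∛618)] = 2. By the tower law, [Q(∛618, ω) : Q] = 3 · 2 = 6. (In fact Q(∛618, ω) is the splitting field of x^3 - 618 over Q.)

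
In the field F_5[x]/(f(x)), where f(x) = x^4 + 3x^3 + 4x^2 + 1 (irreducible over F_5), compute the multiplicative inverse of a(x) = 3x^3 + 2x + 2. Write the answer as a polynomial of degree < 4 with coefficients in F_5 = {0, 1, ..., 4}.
a(x)^(-1) ≡ 2x^3 + 4x^2 + 4x + 3 (mod f(x))

Since f is irreducible over F_5, F_5[x]/(f) is a field and a(x) ≠ 0 has an inverse. Apply the extended Euclidean algorithm to f(x) and a(x) in F_5[x]: f(x) = (2x + 1)·a(x) + (4x + 4);  a(x) = (2x^2 + 3x)·(4x + 4) + (2). The last nonzero remainder is the constant 2 = gcd(f, a) in F_5. Back-substituting through the division chain expresses 2 = s(x)·a(x) + t(x)·f(x) with s(x) ≡ 4x^3 + 3x^2 + 3x + 1 (mod f), so (4x^3 + 3x^2 + 3x + 1)·a(x) ≡ 2 (mod f). Multiplying by 2^(-1) ≡ 3 in F_5 gives a(x)^(-1) ≡ 3·(4x^3 + 3x^2 + 3x + 1) ≡ 2x^3 + 4x^2 + 4x + 3 (mod f). Check: (3x^3 + 2x + 2)·(2x^3 + 4x^2 + 4x + 3) = x^6 + 2x^5 + x^4 + x^3 + x^2 + 4x + 1 ≡ 1 (mod x^4 + 3x^3 + 4x^2 + 1).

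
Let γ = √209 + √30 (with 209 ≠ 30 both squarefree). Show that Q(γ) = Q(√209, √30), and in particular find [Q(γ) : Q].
[Q(γ) : Q] = 4 (equivalently, Q(γ) = Q(√209, √30))

Obviously Q(γ) ⊆ Q(√209, √30), and [Q(√209, √30):Q] = 4 (since 209, 30 are distinct squarefree integers > 1 with 6270 not a perfect square). To show equality we compute the minimal polynomial of γ. From γ = √209 + √30: γ^2 = 209 + 2√(6270) + 30 = 239 + 2√(6270), so γ^2 - 239 = 2√(6270); squaring, (γ^2 - 239)^2 = 4·6270, i.e. γ^4 - 478γ^2 + 57121 - 25080 = 0, i.e. γ^4 - 478γ^2 + 32041 = 0. So γ is a root of x^4 - 478x^2 + 32041. This polynomial is irreducible over Q: it has no rational root (each ±√209 ± √30 is irrational), and any factorization into two quadratics over Q would force √(6270) ∈ Q (pairing opposite roots) or √209, √30 ∈ Q (other pairings), all impossible. Hence [Q(γ):Q] = 4 = [Q(√209, √30):Q], so Q(γ) = Q(√209, √30).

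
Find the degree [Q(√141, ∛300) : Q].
[Q(√141, ∛300) : Q] = 6

Let L = Q(√141, ∛300). Since Q(√141) ⊂ L and [Q(√141):Q] = 2, the tower law gives 2 | [L:Q]. Likewise Q(∛300) ⊂ L with [Q(∛300):Q] = 3 (because 300 is not a perfect cube), so 3 | [L:Q]. As gcd(2,3) = 1, [L:Q] is divisible by 6. Conversely L is generated over Q by √141 and ∛300, so [L:Q] ≤ 2·3 = 6. Therefore [Q(√141, ∛300) : Q] = 6.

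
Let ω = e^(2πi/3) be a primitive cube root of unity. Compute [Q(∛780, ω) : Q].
[Q(∛780, ω) : Q] = 6

[Q(∛780):Q] = 3 (min poly x^3 - 780, irreducible since 780 is not a perfect cube). [Q(ω):Q] = 2 (min poly x^2 + x + 1). Since Q(∛780) ⊂ R and ω ∉ R, we have ω ∉ Q(∛780), so x^2 + x + 1 remains irreducible over Q(∛780) and [Q(∛780, ω) : Q(∛780)] = 2. By the tower law, [Q(∛780, ω) : Q] = 3 · 2 = 6. (In fact Q(∛780, ω) is the splitting field of x^3 - 780 over Q.)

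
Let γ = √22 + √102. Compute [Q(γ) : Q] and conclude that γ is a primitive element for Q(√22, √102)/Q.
[Q(γ) : Q] = 4 (equivalently, Q(γ) = Q(√22, √102))

Obviously Q(γ) ⊆ Q(√22, √102), and [Q(√22, √102):Q] = 4 (since 22, 102 are distinct squarefree integers > 1 with 2244 not a perfect square). To show equality we compute the minimal polynomial of γ. From γ = √22 + √102: γ^2 = 22 + 2√(2244) + 102 = 124 + 2√(2244), so γ^2 - 124 = 2√(2244); squaring, (γ^2 - 124)^2 = 4·2244, i.e. γ^4 - 248γ^2 + 15376 - 8976 = 0, i.e. γ^4 - 248γ^2 + 6400 = 0. So γ is a root of x^4 - 248x^2 + 6400. This polynomial is irreducible over Q: it has no rational root (each ±√22 ± √102 is irrational), and any factorization into two quadratics over Q would force √(2244) ∈ Q (pairing opposite roots) or √22, √102 ∈ Q (other pairings), all impossible. Hence [Q(γ):Q] = 4 = [Q(√22, √102):Q], so Q(γ) = Q(√22, √102).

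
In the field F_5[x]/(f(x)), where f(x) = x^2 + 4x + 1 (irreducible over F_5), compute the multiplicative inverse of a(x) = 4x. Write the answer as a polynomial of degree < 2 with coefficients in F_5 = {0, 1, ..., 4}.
a(x)^(-1) ≡ x + 4 (mod f(x))

Since f is irreducible over F_5, F_5[x]/(f) is a field and a(x) ≠ 0 has an inverse. Apply the extended Euclidean algorithm to f(x) and a(x) in F_5[x]: f(x) = (4x + 1)·a(x) + (1). The last nonzero remainder is the constant 1 = gcd(f, a) in F_5. Back-substituting through the division chain expresses 1 = s(x)·a(x) + t(x)·f(x) with s(x) ≡ x + 4 (mod f), so a(x)^(-1) ≡ s(x) = x + 4 (mod f). Check: (4x)·(x + 4) = 4x^2 + x ≡ 1 (mod x^2 + 4x + 1).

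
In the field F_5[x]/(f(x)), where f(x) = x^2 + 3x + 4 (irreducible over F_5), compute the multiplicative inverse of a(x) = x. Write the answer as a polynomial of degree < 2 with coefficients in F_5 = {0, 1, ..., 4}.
a(x)^(-1) ≡ x + 3 (mod f(x))

Since f is irreducible over F_5, F_5[x]/(f) is a field and a(x) ≠ 0 has an inverse. Apply the extended Euclidean algorithm to f(x) and a(x) in F_5[x]: f(x) = (x + 3)·a(x) + (4). The last nonzero remainder is the constant 4 = gcd(f, a) in F_5. Back-substituting through the division chain expresses 4 = s(x)·a(x) + t(x)·f(x) with s(x) ≡ 4x + 2 (mod f), so (4x + 2)·a(x) ≡ 4 (mod f). Multiplying by 4^(-1) ≡ 4 in F_5 gives a(x)^(-1) ≡ 4·(4x + 2) ≡ x + 3 (mod f). Check: (x)·(x + 3) = x^2 + 3x ≡ 1 (mod x^2 + 3x + 4).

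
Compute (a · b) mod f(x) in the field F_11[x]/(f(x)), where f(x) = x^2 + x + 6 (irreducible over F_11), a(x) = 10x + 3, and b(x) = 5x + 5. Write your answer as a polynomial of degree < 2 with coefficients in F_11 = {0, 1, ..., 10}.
a · b ≡ 4x + 1 (mod f(x))

Multiply in F_11[x]: a(x)·b(x) = (10x + 3)·(5x + 5) = 6x^2 + 10x + 4. This has degree ≥ 2, so divide by f(x) over F_11: 6x^2 + 10x + 4 = (6)·(x^2 + x + 6) + (4x + 1). Hence a·b ≡ 4x + 1 (mod f). (F_11[x]/(f) is a field with 11^2 = 121 elements since f is irreducible of degree 2.)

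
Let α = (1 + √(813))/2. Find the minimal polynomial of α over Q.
m_α(x) = x^2 - x - 203

From 2α - 1 = √(813), squaring gives (2α - 1)^2 = 813, i.e. 4α^2 - 4α + 1 = 813, so α^2 - α + (1 - 813)/4 = 0. Since 813 ≡ 1 (mod 4), (1 - 813)/4 = -203 ∈ Z. The polynomial x^2 - x - 203 has discriminant 1 - 4·(-203) = 813, which is not a perfect square in Q (d = 813 is squarefree and ≠ 1), so x^2 - x - 203 is irreducible over Q. It is the minimal polynomial of α.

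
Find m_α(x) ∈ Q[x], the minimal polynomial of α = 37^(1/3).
m_α(x) = x^3 - 37

α satisfies α^3 = 37, so x^3 - 37 annihilates α. By the rational root test, a rational root p/q (in lowest terms) of x^3 - 37 would satisfy p^3 = 37 q^3, forcing q = 1 and p^3 = 37; but 37 is not a perfect cube, contradiction. A monic cubic over Q with no rational root is irreducible (any nontrivial factorization would include a linear factor). Hence x^3 - 37 is the minimal polynomial of α, and in particular [Q(α):Q] = 3.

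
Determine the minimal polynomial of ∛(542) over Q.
m_α(x) = x^3 - 542

α satisfies α^3 = 542, so x^3 - 542 annihilates α. By the rational root test, a rational root p/q (in lowest terms) of x^3 - 542 would satisfy p^3 = 542 q^3, forcing q = 1 and p^3 = 542; but 542 is not a perfect cube, contradiction. A monic cubic over Q with no rational root is irreducible (any nontrivial factorization would include a linear factor). Hence x^3 - 542 is the minimal polynomial of α, and in particular [Q(α):Q] = 3.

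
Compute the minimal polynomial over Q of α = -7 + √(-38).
m_α(x) = x^2 + 14x + 87

From α + 7 = √(-38), squaring gives (α + 7)^2 = -38, i.e. α^2 + 14α + 49 = -38, so α^2 + 14α + 87 = 0. The discriminant of x^2 + 14x + 87 is (14)^2 - 4·(87) = 196 - 348 = -152, and 4·(-38) is not a perfect square in Q since -38 is squarefree and ≠ 1. Hence x^2 + 14x + 87 is irreducible over Q and is the minimal polynomial of α.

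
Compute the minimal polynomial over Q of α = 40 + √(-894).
m_α(x) = x^2 - 80x + 2494

From α - 40 = √(-894), squaring gives (α - 40)^2 = -894, i.e. α^2 - 80α + 1600 = -894, so α^2 - 80α + 2494 = 0. The discriminant of x^2 - 80x + 2494 is (-80)^2 - 4·(2494) = 6400 - 9976 = -3576, and 4·(-894) is not a perfect square in Q since -894 is squarefree and ≠ 1. Hence x^2 - 80x + 2494 is irreducible over Q and is the minimal polynomial of α.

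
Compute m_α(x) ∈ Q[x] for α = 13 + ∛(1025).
m_α(x) = x^3 - 39x^2 + 507x - 3222

Set β = α - 13 = ∛(1025), so β^3 = 1025. Then (α - 13)^3 - 1025 = 0, i.e. α is a root of g(x) = (x - 13)^3 - 1025 = x^3 - 39x^2 + 507x - 3222. Since g(x) = h(x - 13) where h(x) = x^3 - 1025, and h is irreducible over Q (because 1025 is not a perfect cube, so h has no rational root, and a monic cubic with no rational root is irreducible), g is also irreducible (irreducibility is preserved under the substitution x → x - 13). Hence m_α(x) = x^3 - 39x^2 + 507x - 3222.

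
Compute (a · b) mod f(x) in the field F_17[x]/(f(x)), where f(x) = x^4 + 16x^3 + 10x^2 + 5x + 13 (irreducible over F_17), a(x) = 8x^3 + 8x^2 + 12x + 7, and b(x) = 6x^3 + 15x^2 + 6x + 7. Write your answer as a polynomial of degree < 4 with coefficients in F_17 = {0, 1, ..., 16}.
a · b ≡ 10x^3 + 10x^2 + 5x + 4 (mod f(x))

Multiply in F_17[x]: a(x)·b(x) = (8x^3 + 8x^2 + 12x + 7)·(6x^3 + 15x^2 + 6x + 7) = 14x^6 + 15x^5 + 2x^4 + 3x^3 + 12x^2 + 7x + 15. This has degree ≥ 4, so divide by f(x) over F_17: 14x^6 + 15x^5 + 2x^4 + 3x^3 + 12x^2 + 7x + 15 = (14x^2 + 12x + 10)·(x^4 + 16x^3 + 10x^2 + 5x + 13) + (10x^3 + 10x^2 + 5x + 4). Hence a·b ≡ 10x^3 + 10x^2 + 5x + 4 (mod f). (F_17[x]/(f) is a field with 17^4 = 83521 elements since f is irreducible of degree 4.)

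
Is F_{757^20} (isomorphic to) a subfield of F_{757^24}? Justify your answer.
No: F_{757^20} is not a subfield of F_{757^24}

F_{p^m} embeds in F_{p^n} iff m | n. Here 20 ∤ 24 (since 24 = 1·20 + 4 with remainder 4 ≠ 0), so F_{757^20} is not a subfield of F_{757^24}. Equivalently: if it were, the tower law would give 20 = [F_{757^20}:F_757] dividing [F_{757^24}:F_757] = 24, contradiction.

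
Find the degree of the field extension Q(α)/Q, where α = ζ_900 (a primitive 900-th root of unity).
[Q(α):Q] = 240

The minimal polynomial of ζ_900 over Q is the 900-th cyclotomic polynomial Φ_900(x), which is irreducible over Q and has degree φ(900) = 240. Hence [Q(α):Q] = φ(900) = 240.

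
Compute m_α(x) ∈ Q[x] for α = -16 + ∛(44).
m_α(x) = x^3 + 48x^2 + 768x + 4052

Set β = α + 16 = ∛(44), so β^3 = 44. Then (α + 16)^3 - 44 = 0, i.e. α is a root of g(x) = (x + 16)^3 - 44 = x^3 + 48x^2 + 768x + 4052. Since g(x) = h(x + 16) where h(x) = x^3 - 44, and h is irreducible over Q (because 44 is not a perfect cube, so h has no rational root, and a monic cubic with no rational root is irreducible), g is also irreducible (irreducibility is preserved under the substitution x → x + 16). Hence m_α(x) = x^3 + 48x^2 + 768x + 4052.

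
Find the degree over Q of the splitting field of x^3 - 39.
[K : Q] = 6

The roots of x^3 - 39 are ∛39, ω∛39, ω^2∛39 where ω = e^(2πi/3) is a primitive cube root of unity, so K = Q(∛39, ω). Now [Q(∛39):Q] = 3 (since 39 is not a perfect cube, x^3 - 39 is irreducible) and [Q(ω):Q] = 2. Both 2 and 3 divide [K:Q], and [K:Q] ≤ 3·2 = 6, so [K:Q] = 6. (Equivalently: Q(∛39) ⊂ R but ω ∉ R, so [K : Q(∛39)] = 2.)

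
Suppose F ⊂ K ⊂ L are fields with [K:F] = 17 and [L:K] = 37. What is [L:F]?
[L:F] = 629

The tower law says that for any tower of field extensions F ⊂ K ⊂ L with finite degrees, [L:F] = [L:K] · [K:F]. Here this gives [L:F] = 37 · 17 = 629.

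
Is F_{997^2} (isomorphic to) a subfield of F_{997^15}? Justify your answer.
No: F_{997^2} is not a subfield of F_{997^15}

F_{p^m} embeds in F_{p^n} iff m | n. Here 2 ∤ 15 (since 15 = 7·2 + 1 with remainder 1 ≠ 0), so F_{997^2} is not a subfield of F_{997^15}. Equivalently: if it were, the tower law would give 2 = [F_{997^2}:F_997] dividing [F_{997^15}:F_997] = 15, contradiction.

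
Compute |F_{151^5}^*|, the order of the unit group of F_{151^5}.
|F_{151^5}^*| = 78502725750

F_{151^5} has 151^5 = 78502725751 elements; its multiplicative group consists of all nonzero elements, so |F_{151^5}^*| = 78502725751 - 1 = 78502725750. (It is cyclic since any finite subgroup of the multiplicative group of a field is cyclic.)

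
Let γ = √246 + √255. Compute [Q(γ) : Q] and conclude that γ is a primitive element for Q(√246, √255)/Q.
[Q(γ) : Q] = 4 (equivalently, Q(γ) = Q(√246, √255))

Obviously Q(γ) ⊆ Q(√246, √255), and [Q(√246, √255):Q] = 4 (since 246, 255 are distinct squarefree integers > 1 with 62730 not a perfect square). To show equality we compute the minimal polynomial of γ. From γ = √246 + √255: γ^2 = 246 + 2√(62730) + 255 = 501 + 2√(62730), so γ^2 - 501 = 2√(62730); squaring, (γ^2 - 501)^2 = 4·62730, i.e. γ^4 - 1002γ^2 + 251001 - 250920 = 0, i.e. γ^4 - 1002γ^2 + 81 = 0. So γ is a root of x^4 - 1002x^2 + 81. This polynomial is irreducible over Q: it has no rational root (each ±√246 ± √255 is irrational), and any factorization into two quadratics over Q would force √(62730) ∈ Q (pairing opposite roots) or √246, √255 ∈ Q (other pairings), all impossible. Hence [Q(γ):Q] = 4 = [Q(√246, √255):Q], so Q(γ) = Q(√246, √255).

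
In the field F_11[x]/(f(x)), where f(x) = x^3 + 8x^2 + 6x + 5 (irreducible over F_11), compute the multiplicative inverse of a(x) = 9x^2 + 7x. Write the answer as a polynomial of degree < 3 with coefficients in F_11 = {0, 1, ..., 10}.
a(x)^(-1) ≡ 10x^2 + 4x (mod f(x))

Since f is irreducible over F_11, F_11[x]/(f) is a field and a(x) ≠ 0 has an inverse. Apply the extended Euclidean algorithm to f(x) and a(x) in F_11[x]: f(x) = (5x + 8)·a(x) + (5x + 5);  a(x) = (4x + 4)·(5x + 5) + (2). The last nonzero remainder is the constant 2 = gcd(f, a) in F_11. Back-substituting through the division chain expresses 2 = s(x)·a(x) + t(x)·f(x) with s(x) ≡ 9x^2 + 8x (mod f), so (9x^2 + 8x)·a(x) ≡ 2 (mod f). Multiplying by 2^(-1) ≡ 6 in F_11 gives a(x)^(-1) ≡ 6·(9x^2 + 8x) ≡ 10x^2 + 4x (mod f). Check: (9x^2 + 7x)·(10x^2 + 4x) = 2x^4 + 7x^3 + 6x^2 ≡ 1 (mod x^3 + 8x^2 + 6x + 5).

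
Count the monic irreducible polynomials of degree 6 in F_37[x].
There are 427612404 monic irreducible polynomials of degree 6 over F_37

Each element of F_{37^6} that lies in no proper subfield is a root of exactly one monic irreducible of degree 6 over F_37, and each such polynomial has 6 distinct roots in F_{37^6}. By Möbius inversion the count is N_37(6) = (1/6) Σ_{d|6} μ(6/d) · 37^d = (1/6)(μ(6)·37^1 + μ(3)·37^2 + μ(2)·37^3 + μ(1)·37^6) = 2565674424/6 = 427612404.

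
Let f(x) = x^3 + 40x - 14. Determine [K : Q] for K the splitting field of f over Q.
[K : Q] = 6

By the rational root test, any rational root of the monic integer polynomial f(x) = x^3 + 40x - 14 must be an integer dividing the constant term -14, i.e. one of ±{1, 2, 7, 14}. Evaluating: f(1) = 27, f(-1) = -55, f(2) = 74, f(-2) = -102, f(7) = 609, f(-7) = -637, f(14) = 3290, f(-14) = -3318; none is 0, so f has no rational root and is therefore irreducible over Q (a cubic with no linear factor over a field is irreducible). For an irreducible cubic, the Galois group is A_3 or S_3 according as the discriminant disc(f) = -4a^3 - 27b^2 = -4·(40)^3 - 27·(-14)^2 = -261292 is or is not a square in Q. Here disc(f) = -261292 is not a perfect square in Q, so the Galois group of f over Q is not contained in A_3 and must be all of S_3. The splitting field has degree |S_3| = 6 over Q, so [K : Q] = 6.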